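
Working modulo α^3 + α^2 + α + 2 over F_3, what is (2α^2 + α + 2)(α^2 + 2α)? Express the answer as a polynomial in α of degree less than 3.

Multiply in F_3[α]: (2α^2 + α + 2)·(α^2 + 2α) = 2α^4 + 2α^3 + α^2 + α.
Reduce using α^3 ≡ 2α^2 + 2α + 1 (mod α^3 + α^2 + α + 2).
Reduced: 2α^2.

2α^2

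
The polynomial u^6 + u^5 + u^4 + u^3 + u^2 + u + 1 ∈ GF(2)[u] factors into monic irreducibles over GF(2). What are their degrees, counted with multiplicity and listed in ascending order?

Write g(u) = u^6 + u^5 + u^4 + u^3 + u^2 + u + 1.
Roots in GF(2): g(0) = 1; g(1) = 1.
Complete factorization: g(u) = (u^3 + u + 1)·(u^3 + u^2 + 1).
Factor degrees with multiplicity: 3 + 3 = 6.

3, 3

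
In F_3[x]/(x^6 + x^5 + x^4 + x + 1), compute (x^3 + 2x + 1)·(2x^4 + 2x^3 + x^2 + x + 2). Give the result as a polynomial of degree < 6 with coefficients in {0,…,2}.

Multiply in F_3[x]: (x^3 + 2x + 1)·(2x^4 + 2x^3 + x^2 + x + 2) = 2x^7 + 2x^6 + 2x^5 + x^4 + 2x + 2.
Reduce using x^6 ≡ 2x^5 + 2x^4 + 2x + 2 (mod x^6 + x^5 + x^4 + x + 1).
Reduced: x^4 + x^2 + 2.

x^4 + x^2 + 2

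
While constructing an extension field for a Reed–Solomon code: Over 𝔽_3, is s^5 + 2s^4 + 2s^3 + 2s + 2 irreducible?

Write f(s) = s^5 + 2s^4 + 2s^3 + 2s + 2.
Check for roots in 𝔽_3: f(0) = 2; f(1) = 0 → root; f(2) = 2.
f(1) = 0, so (s − 1) divides f(s); f is reducible.

No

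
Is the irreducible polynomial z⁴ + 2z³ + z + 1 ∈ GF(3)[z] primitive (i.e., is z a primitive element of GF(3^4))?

Write f(z) = z⁴ + 2z³ + z + 1.
|GF(3^4)^×| = 3^4 − 1 = 80. Prime factorization: 80 = 2^4·5.
f is primitive ⇔ z has order 80 in GF(3)[z]/(f), i.e. z^(80/q) ≠ 1 for each prime q | 80.
z^(40) mod f = 1
z^(16) mod f = 2z² + 2z + 1.
Since z^(40) = 1, the order of z divides 40 < 80; not primitive.

No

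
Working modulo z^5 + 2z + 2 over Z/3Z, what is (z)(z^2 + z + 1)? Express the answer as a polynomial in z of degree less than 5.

z^3 + z^2 + z

Multiply in Z/3Z[z]: (z)·(z^2 + z + 1) = z^3 + z^2 + z.
Reduced: z^3 + z^2 + z.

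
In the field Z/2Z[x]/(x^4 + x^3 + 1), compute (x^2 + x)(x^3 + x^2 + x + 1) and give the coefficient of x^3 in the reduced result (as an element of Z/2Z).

Multiply in Z/2Z[x]: (x^2 + x)·(x^3 + x^2 + x + 1) = x^5 + x.
Reduce using x^4 ≡ x^3 + 1 (mod x^4 + x^3 + 1).
Reduced: x^3 + 1.

1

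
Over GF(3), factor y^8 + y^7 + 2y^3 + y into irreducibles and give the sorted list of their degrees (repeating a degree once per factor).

Write g(y) = y^8 + y^7 + 2y^3 + y.
Roots in GF(3): g(0) = 0 → root; g(1) = 2; g(2) = 0 → root.
Linear factors from roots: (y), (y + 1).
Complete factorization: g(y) = (y)·(y + 1)^2·(y^2 + y + 2)·(y^3 + y^2 + y + 2).
Factor degrees with multiplicity: 1 + 1 + 1 + 2 + 3 = 8.

1, 1, 1, 2, 3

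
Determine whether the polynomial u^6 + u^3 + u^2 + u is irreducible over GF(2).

No

Write f(u) = u^6 + u^3 + u^2 + u.
Check for roots in GF(2): f(0) = 0 → root; f(1) = 0 → root.
f(0) = 0, so (u) divides f(u); f is reducible.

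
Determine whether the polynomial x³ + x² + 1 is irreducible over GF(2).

Yes

Write g(x) = x³ + x² + 1.
Check for roots in GF(2): g(0) = 1; g(1) = 1.
No roots. A degree-3 polynomial over a field with no linear factor is irreducible.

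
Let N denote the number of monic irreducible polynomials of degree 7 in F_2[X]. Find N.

18

x^(2^7) − x is the product of all monic irreducibles of degree dividing 7; Möbius inversion gives N = (1/7) Σ μ(7/d)·2^d.
Divisors of 7: 1, 7; μ(7/d) for each: -1, 1.
Σ = − 2^1 + 2^7 = 126.
N = 126/7 = 18.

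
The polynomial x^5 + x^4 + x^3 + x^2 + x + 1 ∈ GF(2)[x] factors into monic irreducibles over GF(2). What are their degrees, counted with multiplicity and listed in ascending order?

1, 2, 2

Write f(x) = x^5 + x^4 + x^3 + x^2 + x + 1.
Roots in GF(2): f(0) = 1; f(1) = 0 → root.
Linear factors from roots: (x + 1).
Complete factorization: f(x) = (x + 1)·(x^2 + x + 1)^2.
Factor degrees with multiplicity: 1 + 2 + 2 = 5.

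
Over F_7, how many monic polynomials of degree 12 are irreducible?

1153430600

By the necklace-counting formula, N_7(12) = (1/12) Σ_{d|12} μ(12/d)·7^d.
Divisors of 12: 1, 2, 3, 4, 6, 12; μ(12/d) for each: 0, 1, 0, -1, -1, 1.
Σ = 7^2 − 7^4 − 7^6 + 7^12 = 13841167200.
N = 13841167200/12 = 1153430600.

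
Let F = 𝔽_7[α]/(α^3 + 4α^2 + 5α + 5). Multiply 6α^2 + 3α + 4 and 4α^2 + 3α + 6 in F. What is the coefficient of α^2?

Multiply in 𝔽_7[α]: (6α^2 + 3α + 4)·(4α^2 + 3α + 6) = 3α^4 + 2α^3 + 5α^2 + 2α + 3.
Reduce using α^3 ≡ 3α^2 + 2α + 2 (mod α^3 + 4α^2 + 5α + 5).
Reduced: 2α^2 + 2α + 4.

2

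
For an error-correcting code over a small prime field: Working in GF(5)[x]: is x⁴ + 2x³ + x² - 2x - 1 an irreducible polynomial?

Write P(x) = x⁴ + 2x³ + x² - 2x - 1.
Check for roots in GF(5): P(0) = 4; P(1) = 1; P(2) = 1; P(3) = 2; P(4) = 1.
No roots, so no linear factors.
Degree-2 irreducible divisors: test the 10 monic irreducibles of degree 2 over GF(5).
None of them divide P (all give nonzero remainder).
No irreducible factor of degree ≤ 2 exists, so P is irreducible over GF(5).

Yes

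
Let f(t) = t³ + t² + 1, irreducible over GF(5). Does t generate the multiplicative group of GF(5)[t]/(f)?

No

|GF(5^3)^×| = 5^3 − 1 = 124. Prime factorization: 124 = 2^2·31.
f is primitive ⇔ t has order 124 in GF(5)[t]/(f), i.e. t^(124/q) ≠ 1 for each prime q | 124.
t^(62) mod f = 1
t^(4) mod f = t² + 4t + 1.
Since t^(62) = 1, the order of t divides 62 < 124; not primitive.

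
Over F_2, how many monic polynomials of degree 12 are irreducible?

335

x^(2^12) − x is the product of all monic irreducibles of degree dividing 12; Möbius inversion gives N = (1/12) Σ μ(12/d)·2^d.
Divisors of 12: 1, 2, 3, 4, 6, 12; μ(12/d) for each: 0, 1, 0, -1, -1, 1.
Σ = 2^2 − 2^4 − 2^6 + 2^12 = 4020.
N = 4020/12 = 335.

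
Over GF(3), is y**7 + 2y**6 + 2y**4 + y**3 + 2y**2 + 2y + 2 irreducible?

Write m(y) = y**7 + 2y**6 + 2y**4 + y**3 + 2y**2 + 2y + 2.
Check for roots in GF(3): m(0) = 2; m(1) = 0 → root; m(2) = 1.
m(1) = 0, so (y − 1) divides m(y); m is reducible.

No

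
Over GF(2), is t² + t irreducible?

No

Write f(t) = t² + t.
Check for roots in GF(2): f(0) = 0 → root; f(1) = 0 → root.
f(0) = 0, so (t) divides f(t); f is reducible.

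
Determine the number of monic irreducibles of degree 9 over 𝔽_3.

The number of monic irreducibles of degree 9 over GF(3) is (1/9)·Σ_{d∣9} μ(9/d) 3^d.
Divisors of 9: 1, 3, 9; μ(9/d) for each: 0, -1, 1.
Σ = − 3^3 + 3^9 = 19656.
N = 19656/9 = 2184.

2184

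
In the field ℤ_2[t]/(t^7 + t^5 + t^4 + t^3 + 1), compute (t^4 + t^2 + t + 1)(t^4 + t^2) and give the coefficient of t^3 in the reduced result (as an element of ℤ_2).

1

Multiply in ℤ_2[t]: (t^4 + t^2 + t + 1)·(t^4 + t^2) = t^8 + t^5 + t^3 + t^2.
Reduce using t^7 ≡ t^5 + t^4 + t^3 + 1 (mod t^7 + t^5 + t^4 + t^3 + 1).
Reduced: t^6 + t^4 + t^3 + t^2 + t.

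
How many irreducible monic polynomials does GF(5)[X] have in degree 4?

150

x^(5^4) − x is the product of all monic irreducibles of degree dividing 4; Möbius inversion gives N = (1/4) Σ μ(4/d)·5^d.
Divisors of 4: 1, 2, 4; μ(4/d) for each: 0, -1, 1.
Σ = − 5^2 + 5^4 = 600.
N = 600/4 = 150.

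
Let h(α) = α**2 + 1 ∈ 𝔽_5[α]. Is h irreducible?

No

Check for roots in 𝔽_5: h(0) = 1; h(1) = 2; h(2) = 0 → root; h(3) = 0 → root; h(4) = 2.
h(2) = 0, so (α − 2) divides h(α); h is reducible.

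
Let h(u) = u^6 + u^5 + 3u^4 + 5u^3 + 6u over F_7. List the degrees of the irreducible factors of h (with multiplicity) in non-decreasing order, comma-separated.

Linear factors from roots: (u), (u + 5), (u + 2).
Complete factorization: h(u) = (u)·(u + 2)·(u + 5)^2·(u^2 + 3u + 6).
Factor degrees with multiplicity: 1 + 1 + 1 + 1 + 2 = 6.

1, 1, 1, 1, 2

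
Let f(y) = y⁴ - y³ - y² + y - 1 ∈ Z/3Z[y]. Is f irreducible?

Check for roots in Z/3Z: f(0) = 2; f(1) = 2; f(2) = 2.
No roots, so no linear factors.
Monic irreducibles of degree 2 over GF(3): y² + 1, y² + y - 1, y² - y - 1.
None of them divide f (all give nonzero remainder).
No irreducible factor of degree ≤ 2 exists, so f is irreducible over GF(3).

Yes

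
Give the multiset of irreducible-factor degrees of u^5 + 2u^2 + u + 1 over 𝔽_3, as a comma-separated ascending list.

Write f(u) = u^5 + 2u^2 + u + 1.
Roots in 𝔽_3: f(0) = 1; f(1) = 2; f(2) = 1.
Complete factorization: f(u) = (u^5 + 2u^2 + u + 1).
Factor degrees with multiplicity: 5 = 5.

5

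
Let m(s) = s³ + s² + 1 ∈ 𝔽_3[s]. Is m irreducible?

Check for roots in 𝔽_3: m(0) = 1; m(1) = 0 → root; m(2) = 1.
m(1) = 0, so (s − 1) divides m(s); m is reducible.

No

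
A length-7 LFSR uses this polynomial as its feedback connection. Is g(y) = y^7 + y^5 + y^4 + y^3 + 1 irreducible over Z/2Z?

Check for roots in Z/2Z: g(0) = 1; g(1) = 1.
No roots, so no linear factors.
Monic irreducibles of degree 2 over GF(2): y^2 + y + 1.
None of them divide g (all give nonzero remainder).
Monic irreducibles of degree 3 over GF(2): y^3 + y + 1, y^3 + y^2 + 1.
None of them divide g (all give nonzero remainder).
No irreducible factor of degree ≤ 3 exists, so g is irreducible over GF(2).

Yes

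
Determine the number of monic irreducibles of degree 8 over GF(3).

810

x^(3^8) − x is the product of all monic irreducibles of degree dividing 8; Möbius inversion gives N = (1/8) Σ μ(8/d)·3^d.
Divisors of 8: 1, 2, 4, 8; μ(8/d) for each: 0, 0, -1, 1.
Σ = − 3^4 + 3^8 = 6480.
N = 6480/8 = 810.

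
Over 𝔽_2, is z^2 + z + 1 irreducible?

Write h(z) = z^2 + z + 1.
Check for roots in 𝔽_2: h(0) = 1; h(1) = 1.
No roots. A degree-2 polynomial over a field with no linear factor is irreducible.

Yes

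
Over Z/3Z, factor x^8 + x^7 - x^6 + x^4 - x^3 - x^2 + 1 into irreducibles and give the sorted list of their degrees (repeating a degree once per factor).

Write g(x) = x^8 + x^7 - x^6 + x^4 - x^3 - x^2 + 1.
Roots in Z/3Z: g(0) = 1; g(1) = 1; g(2) = 1.
Complete factorization: g(x) = (x^8 + x^7 - x^6 + x^4 - x^3 - x^2 + 1).
Factor degrees with multiplicity: 8 = 8.

8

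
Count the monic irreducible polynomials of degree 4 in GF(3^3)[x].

132678

x^(27^4) − x is the product of all monic irreducibles of degree dividing 4; Möbius inversion gives N = (1/4) Σ μ(4/d)·27^d.
Divisors of 4: 1, 2, 4; μ(4/d) for each: 0, -1, 1.
Σ = − 27^2 + 27^4 = 530712.
N = 530712/4 = 132678.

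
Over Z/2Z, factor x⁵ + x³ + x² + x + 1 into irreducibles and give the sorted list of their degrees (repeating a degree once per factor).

5

Write g(x) = x⁵ + x³ + x² + x + 1.
Roots in Z/2Z: g(0) = 1; g(1) = 1.
Complete factorization: g(x) = (x⁵ + x³ + x² + x + 1).
Factor degrees with multiplicity: 5 = 5.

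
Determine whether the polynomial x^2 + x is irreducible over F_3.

No

Write h(x) = x^2 + x.
Check for roots in F_3: h(0) = 0 → root; h(1) = 2; h(2) = 0 → root.
h(0) = 0, so (x) divides h(x); h is reducible.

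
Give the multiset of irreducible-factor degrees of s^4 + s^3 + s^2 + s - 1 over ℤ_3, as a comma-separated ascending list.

Write h(s) = s^4 + s^3 + s^2 + s - 1.
Roots in ℤ_3: h(0) = 2; h(1) = 0 → root; h(2) = 2.
Linear factors from roots: (s - 1).
Complete factorization: h(s) = (s - 1)·(s^3 - s^2 + 1).
Factor degrees with multiplicity: 1 + 3 = 4.

1, 3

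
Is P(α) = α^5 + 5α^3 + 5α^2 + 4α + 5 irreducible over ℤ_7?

No

Check for roots in ℤ_7: P(0) = 5; P(1) = 6; P(2) = 0 → root; P(3) = 6; P(4) = 3; P(5) = 1; P(6) = 0 → root.
P(2) = 0, so (α − 2) divides P(α); P is reducible.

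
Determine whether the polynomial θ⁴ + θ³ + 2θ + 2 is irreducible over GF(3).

Write h(θ) = θ⁴ + θ³ + 2θ + 2.
Check for roots in GF(3): h(0) = 2; h(1) = 0 → root; h(2) = 0 → root.
h(1) = 0, so (θ − 1) divides h(θ); h is reducible.

No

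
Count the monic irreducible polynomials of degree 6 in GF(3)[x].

Gauss's count: N_{3}(6) = (1/6) Σ_{d|6} μ(6/d)·3^d.
Divisors of 6: 1, 2, 3, 6; μ(6/d) for each: 1, -1, -1, 1.
Σ = 3^1 − 3^2 − 3^3 + 3^6 = 696.
N = 696/6 = 116.

116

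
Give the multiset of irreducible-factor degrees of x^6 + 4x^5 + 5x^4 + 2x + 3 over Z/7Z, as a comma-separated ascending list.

Write g(x) = x^6 + 4x^5 + 5x^4 + 2x + 3.
Complete factorization: g(x) = (x^6 + 4x^5 + 5x^4 + 2x + 3).
Factor degrees with multiplicity: 6 = 6.

6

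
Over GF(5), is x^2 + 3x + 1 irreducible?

Write f(x) = x^2 + 3x + 1.
Check for roots in GF(5): f(0) = 1; f(1) = 0 → root; f(2) = 1; f(3) = 4; f(4) = 4.
f(1) = 0, so (x − 1) divides f(x); f is reducible.

No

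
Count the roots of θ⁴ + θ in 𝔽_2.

2

Write f(θ) = θ⁴ + θ.
Evaluate at each of the 2 elements of 𝔽_2:
f(0) = 0 → root; f(1) = 0 → root.
Roots: {0, 1}.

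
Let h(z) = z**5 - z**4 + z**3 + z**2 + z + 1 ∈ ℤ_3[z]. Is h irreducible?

Check for roots in ℤ_3: h(0) = 1; h(1) = 1; h(2) = 1.
No roots, so no linear factors.
Monic irreducibles of degree 2 over GF(3): z**2 + 1, z**2 + z - 1, z**2 - z - 1.
None of them divide h (all give nonzero remainder).
No irreducible factor of degree ≤ 2 exists, so h is irreducible over GF(3).

Yes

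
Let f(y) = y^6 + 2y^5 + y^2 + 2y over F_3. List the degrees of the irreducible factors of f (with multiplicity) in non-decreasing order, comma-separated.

Roots in F_3: f(0) = 0 → root; f(1) = 0 → root; f(2) = 1.
Linear factors from roots: (y), (y + 2).
Complete factorization: f(y) = (y)·(y + 2)·(y^2 + y + 2)·(y^2 + 2y + 2).
Factor degrees with multiplicity: 1 + 1 + 2 + 2 = 6.

1, 1, 2, 2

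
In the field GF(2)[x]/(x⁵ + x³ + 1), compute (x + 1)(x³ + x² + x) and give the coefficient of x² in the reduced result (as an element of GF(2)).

Multiply in GF(2)[x]: (x + 1)·(x³ + x² + x) = x⁴ + x.
Reduced: x⁴ + x.

0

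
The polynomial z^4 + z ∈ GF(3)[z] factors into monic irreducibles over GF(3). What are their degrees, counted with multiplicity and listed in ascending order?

Write h(z) = z^4 + z.
Roots in GF(3): h(0) = 0 → root; h(1) = 2; h(2) = 0 → root.
Linear factors from roots: (z), (z + 1).
Complete factorization: h(z) = (z)·(z + 1)^3.
Factor degrees with multiplicity: 1 + 1 + 1 + 1 = 4.

1, 1, 1, 1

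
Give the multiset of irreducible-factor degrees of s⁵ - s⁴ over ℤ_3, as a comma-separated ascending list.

1, 1, 1, 1, 1

Write h(s) = s⁵ - s⁴.
Roots in ℤ_3: h(0) = 0 → root; h(1) = 0 → root; h(2) = 1.
Linear factors from roots: (s), (s - 1).
Complete factorization: h(s) = (s - 1)·(s)^4.
Factor degrees with multiplicity: 1 + 1 + 1 + 1 + 1 = 5.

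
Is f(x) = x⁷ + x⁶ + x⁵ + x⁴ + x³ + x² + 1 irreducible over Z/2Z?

Check for roots in Z/2Z: f(0) = 1; f(1) = 1.
No roots, so no linear factors.
Monic irreducibles of degree 2 over GF(2): x² + x + 1.
None of them divide f (all give nonzero remainder).
Monic irreducibles of degree 3 over GF(2): x³ + x + 1, x³ + x² + 1.
None of them divide f (all give nonzero remainder).
No irreducible factor of degree ≤ 3 exists, so f is irreducible over GF(2).

Yes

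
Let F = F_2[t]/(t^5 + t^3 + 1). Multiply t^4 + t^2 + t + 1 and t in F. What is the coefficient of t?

1

Multiply in F_2[t]: (t^4 + t^2 + t + 1)·(t) = t^5 + t^3 + t^2 + t.
Reduce using t^5 ≡ t^3 + 1 (mod t^5 + t^3 + 1).
Reduced: t^2 + t + 1.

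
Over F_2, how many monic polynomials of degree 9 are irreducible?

56

By the necklace-counting formula, N_2(9) = (1/9) Σ_{d|9} μ(9/d)·2^d.
Divisors of 9: 1, 3, 9; μ(9/d) for each: 0, -1, 1.
Σ = − 2^3 + 2^9 = 504.
N = 504/9 = 56.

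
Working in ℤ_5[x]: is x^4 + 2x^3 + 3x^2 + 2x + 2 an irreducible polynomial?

No

Write g(x) = x^4 + 2x^3 + 3x^2 + 2x + 2.
Check for roots in ℤ_5: g(0) = 2; g(1) = 0 → root; g(2) = 0 → root; g(3) = 0 → root; g(4) = 2.
g(1) = 0, so (x − 1) divides g(x); g is reducible.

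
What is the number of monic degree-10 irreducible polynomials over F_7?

x^(7^10) − x is the product of all monic irreducibles of degree dividing 10; Möbius inversion gives N = (1/10) Σ μ(10/d)·7^d.
Divisors of 10: 1, 2, 5, 10; μ(10/d) for each: 1, -1, -1, 1.
Σ = 7^1 − 7^2 − 7^5 + 7^10 = 282458400.
N = 282458400/10 = 28245840.

28245840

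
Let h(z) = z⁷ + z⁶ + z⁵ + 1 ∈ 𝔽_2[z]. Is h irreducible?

Check for roots in 𝔽_2: h(0) = 1; h(1) = 0 → root.
h(1) = 0, so (z − 1) divides h(z); h is reducible.

No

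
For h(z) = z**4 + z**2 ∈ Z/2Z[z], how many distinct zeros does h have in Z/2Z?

2

Evaluate at each of the 2 elements of Z/2Z:
h(0) = 0 → root; h(1) = 0 → root.
Roots: {0, 1}.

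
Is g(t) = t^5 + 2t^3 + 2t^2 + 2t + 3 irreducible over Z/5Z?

Check for roots in Z/5Z: g(0) = 3; g(1) = 0 → root; g(2) = 3; g(3) = 4; g(4) = 0 → root.
g(1) = 0, so (t − 1) divides g(t); g is reducible.

No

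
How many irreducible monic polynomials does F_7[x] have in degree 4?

588

Gauss's count: N_{7}(4) = (1/4) Σ_{d|4} μ(4/d)·7^d.
Divisors of 4: 1, 2, 4; μ(4/d) for each: 0, -1, 1.
Σ = − 7^2 + 7^4 = 2352.
N = 2352/4 = 588.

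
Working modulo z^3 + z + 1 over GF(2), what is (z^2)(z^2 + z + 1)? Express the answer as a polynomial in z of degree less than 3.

Multiply in GF(2)[z]: (z^2)·(z^2 + z + 1) = z^4 + z^3 + z^2.
Reduce using z^3 ≡ z + 1 (mod z^3 + z + 1).
Reduced: 1.

1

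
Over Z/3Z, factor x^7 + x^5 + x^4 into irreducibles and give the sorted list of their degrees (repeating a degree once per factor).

Write h(x) = x^7 + x^5 + x^4.
Roots in Z/3Z: h(0) = 0 → root; h(1) = 0 → root; h(2) = 2.
Linear factors from roots: (x), (x + 2).
Complete factorization: h(x) = (x + 2)·(x)^4·(x^2 + x + 2).
Factor degrees with multiplicity: 1 + 1 + 1 + 1 + 1 + 2 = 7.

1, 1, 1, 1, 1, 2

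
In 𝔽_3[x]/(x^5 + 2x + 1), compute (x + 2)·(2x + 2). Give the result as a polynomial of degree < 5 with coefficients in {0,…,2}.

Multiply in 𝔽_3[x]: (x + 2)·(2x + 2) = 2x^2 + 1.
Reduced: 2x^2 + 1.

2x^2 + 1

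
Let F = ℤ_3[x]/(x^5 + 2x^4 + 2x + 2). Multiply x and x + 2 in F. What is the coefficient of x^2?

1

Multiply in ℤ_3[x]: (x)·(x + 2) = x^2 + 2x.
Reduced: x^2 + 2x.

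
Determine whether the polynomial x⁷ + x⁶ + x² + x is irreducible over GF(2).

Write g(x) = x⁷ + x⁶ + x² + x.
Check for roots in GF(2): g(0) = 0 → root; g(1) = 0 → root.
g(0) = 0, so (x) divides g(x); g is reducible.

No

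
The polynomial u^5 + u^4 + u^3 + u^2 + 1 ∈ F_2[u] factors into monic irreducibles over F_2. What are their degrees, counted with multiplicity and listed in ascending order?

Write g(u) = u^5 + u^4 + u^3 + u^2 + 1.
Roots in F_2: g(0) = 1; g(1) = 1.
Complete factorization: g(u) = (u^5 + u^4 + u^3 + u^2 + 1).
Factor degrees with multiplicity: 5 = 5.

5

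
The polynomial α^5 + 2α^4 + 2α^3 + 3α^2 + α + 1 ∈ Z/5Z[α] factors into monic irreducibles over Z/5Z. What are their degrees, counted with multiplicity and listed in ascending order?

1, 1, 1, 2

Write h(α) = α^5 + 2α^4 + 2α^3 + 3α^2 + α + 1.
Roots in Z/5Z: h(0) = 1; h(1) = 0 → root; h(2) = 0 → root; h(3) = 0 → root; h(4) = 2.
Linear factors from roots: (α + 4), (α + 3), (α + 2).
Complete factorization: h(α) = (α + 2)·(α + 3)·(α + 4)·(α^2 + 3α + 4).
Factor degrees with multiplicity: 1 + 1 + 1 + 2 = 5.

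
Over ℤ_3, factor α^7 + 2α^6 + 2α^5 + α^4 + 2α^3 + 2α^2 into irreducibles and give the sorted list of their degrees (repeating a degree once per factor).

1, 1, 1, 1, 1, 2

Write f(α) = α^7 + 2α^6 + 2α^5 + α^4 + 2α^3 + 2α^2.
Roots in ℤ_3: f(0) = 0 → root; f(1) = 1; f(2) = 0 → root.
Linear factors from roots: (α), (α + 1).
Complete factorization: f(α) = (α)^2·(α + 1)^3·(α^2 + 2α + 2).
Factor degrees with multiplicity: 1 + 1 + 1 + 1 + 1 + 2 = 7.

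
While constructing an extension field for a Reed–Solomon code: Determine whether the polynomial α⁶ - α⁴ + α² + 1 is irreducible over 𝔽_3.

Write P(α) = α⁶ - α⁴ + α² + 1.
Check for roots in 𝔽_3: P(0) = 1; P(1) = 2; P(2) = 2.
No roots, so no linear factors.
Monic irreducibles of degree 2 over GF(3): α² + 1, α² + α - 1, α² - α - 1.
None of them divide P (all give nonzero remainder).
Degree-3 irreducible divisors: test the 8 monic irreducibles of degree 3 over GF(3).
None of them divide P (all give nonzero remainder).
No irreducible factor of degree ≤ 3 exists, so P is irreducible over GF(3).

Yes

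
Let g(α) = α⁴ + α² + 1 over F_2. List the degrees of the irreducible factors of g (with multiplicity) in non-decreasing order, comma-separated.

Roots in F_2: g(0) = 1; g(1) = 1.
Complete factorization: g(α) = (α² + α + 1)^2.
Factor degrees with multiplicity: 2 + 2 = 4.

2, 2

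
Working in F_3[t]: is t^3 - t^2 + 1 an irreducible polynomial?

Write P(t) = t^3 - t^2 + 1.
Check for roots in F_3: P(0) = 1; P(1) = 1; P(2) = 2.
No roots. A degree-3 polynomial over a field with no linear factor is irreducible.

Yes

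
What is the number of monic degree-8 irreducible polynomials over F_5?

48750

Gauss's count: N_{5}(8) = (1/8) Σ_{d|8} μ(8/d)·5^d.
Divisors of 8: 1, 2, 4, 8; μ(8/d) for each: 0, 0, -1, 1.
Σ = − 5^4 + 5^8 = 390000.
N = 390000/8 = 48750.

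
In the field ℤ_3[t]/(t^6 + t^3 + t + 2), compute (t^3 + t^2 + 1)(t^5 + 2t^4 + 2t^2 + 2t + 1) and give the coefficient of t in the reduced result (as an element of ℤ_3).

Multiply in ℤ_3[t]: (t^3 + t^2 + 1)·(t^5 + 2t^4 + 2t^2 + 2t + 1) = t^8 + 2t^6 + 2t + 1.
Reduce using t^6 ≡ 2t^3 + 2t + 1 (mod t^6 + t^3 + t + 2).
Reduced: 2t^5 + t^2.

0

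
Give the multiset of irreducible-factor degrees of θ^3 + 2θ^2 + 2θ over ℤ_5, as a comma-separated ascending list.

Write g(θ) = θ^3 + 2θ^2 + 2θ.
Roots in ℤ_5: g(0) = 0 → root; g(1) = 0 → root; g(2) = 0 → root; g(3) = 1; g(4) = 4.
Linear factors from roots: (θ), (θ + 4), (θ + 3).
Complete factorization: g(θ) = (θ)·(θ + 3)·(θ + 4).
Factor degrees with multiplicity: 1 + 1 + 1 = 3.

1, 1, 1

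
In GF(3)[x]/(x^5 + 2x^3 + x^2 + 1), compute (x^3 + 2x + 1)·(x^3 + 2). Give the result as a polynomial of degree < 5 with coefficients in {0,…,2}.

2x^3 + 2

Multiply in GF(3)[x]: (x^3 + 2x + 1)·(x^3 + 2) = x^6 + 2x^4 + x + 2.
Reduce using x^5 ≡ x^3 + 2x^2 + 2 (mod x^5 + 2x^3 + x^2 + 1).
Reduced: 2x^3 + 2.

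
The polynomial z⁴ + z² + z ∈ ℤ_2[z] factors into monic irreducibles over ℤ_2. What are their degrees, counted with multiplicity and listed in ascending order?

1, 3

Write h(z) = z⁴ + z² + z.
Roots in ℤ_2: h(0) = 0 → root; h(1) = 1.
Linear factors from roots: (z).
Complete factorization: h(z) = (z)·(z³ + z + 1).
Factor degrees with multiplicity: 1 + 3 = 4.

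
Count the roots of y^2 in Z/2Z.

1

Write h(y) = y^2.
Evaluate at each of the 2 elements of Z/2Z:
h(0) = 0 → root; h(1) = 1.
Roots: {0}.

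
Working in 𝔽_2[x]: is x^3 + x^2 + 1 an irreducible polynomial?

Write g(x) = x^3 + x^2 + 1.
Check for roots in 𝔽_2: g(0) = 1; g(1) = 1.
No roots. A degree-3 polynomial over a field with no linear factor is irreducible.

Yes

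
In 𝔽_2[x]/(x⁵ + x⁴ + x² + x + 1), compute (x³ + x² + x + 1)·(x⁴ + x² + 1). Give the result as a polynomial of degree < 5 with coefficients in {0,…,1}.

Multiply in 𝔽_2[x]: (x³ + x² + x + 1)·(x⁴ + x² + 1) = x⁷ + x⁶ + x + 1.
Reduce using x⁵ ≡ x⁴ + x² + x + 1 (mod x⁵ + x⁴ + x² + x + 1).
Reduced: x⁴ + x³ + x² + x + 1.

x^4 + x^3 + x^2 + x + 1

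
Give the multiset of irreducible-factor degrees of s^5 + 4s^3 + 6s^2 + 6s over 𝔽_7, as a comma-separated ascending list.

Write g(s) = s^5 + 4s^3 + 6s^2 + 6s.
Linear factors from roots: (s), (s + 3).
Complete factorization: g(s) = (s)·(s + 3)^2·(s^2 + s + 3).
Factor degrees with multiplicity: 1 + 1 + 1 + 2 = 5.

1, 1, 1, 2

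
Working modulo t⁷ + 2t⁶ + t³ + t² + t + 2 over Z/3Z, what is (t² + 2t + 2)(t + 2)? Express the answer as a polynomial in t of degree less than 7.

t^3 + t^2 + 1

Multiply in Z/3Z[t]: (t² + 2t + 2)·(t + 2) = t³ + t² + 1.
Reduced: t³ + t² + 1.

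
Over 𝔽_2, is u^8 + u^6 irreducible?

Write h(u) = u^8 + u^6.
Check for roots in 𝔽_2: h(0) = 0 → root; h(1) = 0 → root.
h(0) = 0, so (u) divides h(u); h is reducible.

No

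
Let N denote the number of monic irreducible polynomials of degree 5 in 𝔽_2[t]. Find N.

6

By the necklace-counting formula, N_2(5) = (1/5) Σ_{d|5} μ(5/d)·2^d.
Divisors of 5: 1, 5; μ(5/d) for each: -1, 1.
Σ = − 2^1 + 2^5 = 30.
N = 30/5 = 6.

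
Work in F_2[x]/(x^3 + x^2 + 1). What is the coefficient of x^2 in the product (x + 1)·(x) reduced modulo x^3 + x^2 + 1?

1

Multiply in F_2[x]: (x + 1)·(x) = x^2 + x.
Reduced: x^2 + x.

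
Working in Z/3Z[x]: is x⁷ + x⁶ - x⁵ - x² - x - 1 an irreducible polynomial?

Write g(x) = x⁷ + x⁶ - x⁵ - x² - x - 1.
Check for roots in Z/3Z: g(0) = 2; g(1) = 1; g(2) = 0 → root.
g(2) = 0, so (x − 2) divides g(x); g is reducible.

No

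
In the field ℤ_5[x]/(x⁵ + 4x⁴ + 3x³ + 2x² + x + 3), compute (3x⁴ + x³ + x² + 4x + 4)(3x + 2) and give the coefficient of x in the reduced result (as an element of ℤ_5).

Multiply in ℤ_5[x]: (3x⁴ + x³ + x² + 4x + 4)·(3x + 2) = 4x⁵ + 4x⁴ + 4x² + 3.
Reduce using x⁵ ≡ x⁴ + 2x³ + 3x² + 4x + 2 (mod x⁵ + 4x⁴ + 3x³ + 2x² + x + 3).
Reduced: 3x⁴ + 3x³ + x² + x + 1.

1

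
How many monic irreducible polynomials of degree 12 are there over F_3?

Gauss's count: N_{3}(12) = (1/12) Σ_{d|12} μ(12/d)·3^d.
Divisors of 12: 1, 2, 3, 4, 6, 12; μ(12/d) for each: 0, 1, 0, -1, -1, 1.
Σ = 3^2 − 3^4 − 3^6 + 3^12 = 530640.
N = 530640/12 = 44220.

44220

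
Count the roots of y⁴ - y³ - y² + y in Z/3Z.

3

Write h(y) = y⁴ - y³ - y² + y.
Evaluate at each of the 3 elements of Z/3Z:
h(0) = 0 → root; h(1) = 0 → root; h(2) = 0 → root.
Roots: {0, 1, 2}.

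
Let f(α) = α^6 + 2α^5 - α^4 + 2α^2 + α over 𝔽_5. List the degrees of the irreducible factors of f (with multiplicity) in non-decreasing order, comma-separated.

1, 1, 1, 3

Roots in 𝔽_5: f(0) = 0 → root; f(1) = 0 → root; f(2) = 2; f(3) = 0 → root; f(4) = 4.
Linear factors from roots: (α), (α - 1), (α + 2).
Complete factorization: f(α) = (α)·(α + 2)·(α - 1)·(α^3 + α^2 + 2).
Factor degrees with multiplicity: 1 + 1 + 1 + 3 = 6.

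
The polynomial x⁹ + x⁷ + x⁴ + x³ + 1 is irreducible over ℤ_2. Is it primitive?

No

Write f(x) = x⁹ + x⁷ + x⁴ + x³ + 1.
|GF(2^9)^×| = 2^9 − 1 = 511. Prime factorization: 511 = 7·73.
f is primitive ⇔ x has order 511 in GF(2)[x]/(f), i.e. x^(511/q) ≠ 1 for each prime q | 511.
x^(73) mod f = 1
x^(7) mod f = x⁷.
Since x^(73) = 1, the order of x divides 73 < 511; not primitive.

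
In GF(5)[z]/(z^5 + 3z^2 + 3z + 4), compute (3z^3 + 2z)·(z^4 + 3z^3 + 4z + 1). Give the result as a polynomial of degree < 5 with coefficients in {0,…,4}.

4z^4 + 2z^3 + 3z^2 + 2

Multiply in GF(5)[z]: (3z^3 + 2z)·(z^4 + 3z^3 + 4z + 1) = 3z^7 + 4z^6 + 2z^5 + 3z^4 + 3z^3 + 3z^2 + 2z.
Reduce using z^5 ≡ 2z^2 + 2z + 1 (mod z^5 + 3z^2 + 3z + 4).
Reduced: 4z^4 + 2z^3 + 3z^2 + 2.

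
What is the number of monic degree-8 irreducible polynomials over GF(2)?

x^(2^8) − x is the product of all monic irreducibles of degree dividing 8; Möbius inversion gives N = (1/8) Σ μ(8/d)·2^d.
Divisors of 8: 1, 2, 4, 8; μ(8/d) for each: 0, 0, -1, 1.
Σ = − 2^4 + 2^8 = 240.
N = 240/8 = 30.

30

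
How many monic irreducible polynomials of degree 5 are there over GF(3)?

48

x^(3^5) − x is the product of all monic irreducibles of degree dividing 5; Möbius inversion gives N = (1/5) Σ μ(5/d)·3^d.
Divisors of 5: 1, 5; μ(5/d) for each: -1, 1.
Σ = − 3^1 + 3^5 = 240.
N = 240/5 = 48.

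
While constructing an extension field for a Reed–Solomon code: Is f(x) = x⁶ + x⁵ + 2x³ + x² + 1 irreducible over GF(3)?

No

Check for roots in GF(3): f(0) = 1; f(1) = 0 → root; f(2) = 0 → root.
f(1) = 0, so (x − 1) divides f(x); f is reducible.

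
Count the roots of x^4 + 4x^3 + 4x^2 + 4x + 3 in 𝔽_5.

Write f(x) = x^4 + 4x^3 + 4x^2 + 4x + 3.
Evaluate at each of the 5 elements of 𝔽_5:
f(0) = 3; f(1) = 1; f(2) = 0 → root; f(3) = 0 → root; f(4) = 0 → root.
Roots: {2, 3, 4}.

3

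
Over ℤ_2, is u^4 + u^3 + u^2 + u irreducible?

Write P(u) = u^4 + u^3 + u^2 + u.
Check for roots in ℤ_2: P(0) = 0 → root; P(1) = 0 → root.
P(0) = 0, so (u) divides P(u); P is reducible.

No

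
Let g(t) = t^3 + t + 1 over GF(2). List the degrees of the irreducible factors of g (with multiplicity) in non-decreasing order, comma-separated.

3

Roots in GF(2): g(0) = 1; g(1) = 1.
Complete factorization: g(t) = (t^3 + t + 1).
Factor degrees with multiplicity: 3 = 3.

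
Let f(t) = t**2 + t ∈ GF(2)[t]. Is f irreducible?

No

Check for roots in GF(2): f(0) = 0 → root; f(1) = 0 → root.
f(0) = 0, so (t) divides f(t); f is reducible.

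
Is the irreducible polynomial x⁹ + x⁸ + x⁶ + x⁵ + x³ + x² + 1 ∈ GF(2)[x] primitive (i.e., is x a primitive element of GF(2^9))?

Yes

Write f(x) = x⁹ + x⁸ + x⁶ + x⁵ + x³ + x² + 1.
|GF(2^9)^×| = 2^9 − 1 = 511. Prime factorization: 511 = 7·73.
f is primitive ⇔ x has order 511 in GF(2)[x]/(f), i.e. x^(511/q) ≠ 1 for each prime q | 511.
x^(73) mod f = x⁸ + x⁷ + x⁶ + x⁵ + x.
x^(7) mod f = x⁷.
None equal 1, so x has full order 511; f is primitive.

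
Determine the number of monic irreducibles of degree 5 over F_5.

624

Gauss's count: N_{5}(5) = (1/5) Σ_{d|5} μ(5/d)·5^d.
Divisors of 5: 1, 5; μ(5/d) for each: -1, 1.
Σ = − 5^1 + 5^5 = 3120.
N = 3120/5 = 624.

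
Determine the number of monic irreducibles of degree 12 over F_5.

20343700

Gauss's count: N_{5}(12) = (1/12) Σ_{d|12} μ(12/d)·5^d.
Divisors of 12: 1, 2, 3, 4, 6, 12; μ(12/d) for each: 0, 1, 0, -1, -1, 1.
Σ = 5^2 − 5^4 − 5^6 + 5^12 = 244124400.
N = 244124400/12 = 20343700.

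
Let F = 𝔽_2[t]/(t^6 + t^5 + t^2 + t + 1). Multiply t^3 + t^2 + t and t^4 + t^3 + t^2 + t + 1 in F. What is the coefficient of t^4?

Multiply in 𝔽_2[t]: (t^3 + t^2 + t)·(t^4 + t^3 + t^2 + t + 1) = t^7 + t^5 + t^4 + t^3 + t.
Reduce using t^6 ≡ t^5 + t^2 + t + 1 (mod t^6 + t^5 + t^2 + t + 1).
Reduced: t^4 + t + 1.

1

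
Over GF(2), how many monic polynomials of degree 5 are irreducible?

Gauss's count: N_{2}(5) = (1/5) Σ_{d|5} μ(5/d)·2^d.
Divisors of 5: 1, 5; μ(5/d) for each: -1, 1.
Σ = − 2^1 + 2^5 = 30.
N = 30/5 = 6.

6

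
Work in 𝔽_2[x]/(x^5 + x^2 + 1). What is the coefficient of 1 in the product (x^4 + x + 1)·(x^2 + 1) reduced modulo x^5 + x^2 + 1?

Multiply in 𝔽_2[x]: (x^4 + x + 1)·(x^2 + 1) = x^6 + x^4 + x^3 + x^2 + x + 1.
Reduce using x^5 ≡ x^2 + 1 (mod x^5 + x^2 + 1).
Reduced: x^4 + x^2 + 1.

1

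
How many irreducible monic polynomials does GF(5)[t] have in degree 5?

x^(5^5) − x is the product of all monic irreducibles of degree dividing 5; Möbius inversion gives N = (1/5) Σ μ(5/d)·5^d.
Divisors of 5: 1, 5; μ(5/d) for each: -1, 1.
Σ = − 5^1 + 5^5 = 3120.
N = 3120/5 = 624.

624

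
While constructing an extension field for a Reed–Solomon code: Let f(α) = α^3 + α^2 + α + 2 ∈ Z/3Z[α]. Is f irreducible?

Yes

Check for roots in Z/3Z: f(0) = 2; f(1) = 2; f(2) = 1.
No roots. A degree-3 polynomial over a field with no linear factor is irreducible.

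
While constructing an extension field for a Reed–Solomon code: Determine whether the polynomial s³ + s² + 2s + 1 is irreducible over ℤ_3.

Write f(s) = s³ + s² + 2s + 1.
Check for roots in ℤ_3: f(0) = 1; f(1) = 2; f(2) = 2.
No roots. A degree-3 polynomial over a field with no linear factor is irreducible.

Yes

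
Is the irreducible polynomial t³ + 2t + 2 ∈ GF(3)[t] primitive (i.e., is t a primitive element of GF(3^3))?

Write f(t) = t³ + 2t + 2.
|GF(3^3)^×| = 3^3 − 1 = 26. Prime factorization: 26 = 2·13.
f is primitive ⇔ t has order 26 in GF(3)[t]/(f), i.e. t^(26/q) ≠ 1 for each prime q | 26.
t^(13) mod f = 1
t^(2) mod f = t².
Since t^(13) = 1, the order of t divides 13 < 26; not primitive.

No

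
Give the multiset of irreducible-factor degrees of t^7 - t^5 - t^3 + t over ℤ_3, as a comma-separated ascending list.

1, 1, 1, 1, 1, 2

Write f(t) = t^7 - t^5 - t^3 + t.
Roots in ℤ_3: f(0) = 0 → root; f(1) = 0 → root; f(2) = 0 → root.
Linear factors from roots: (t), (t - 1), (t + 1).
Complete factorization: f(t) = (t)·(t + 1)^2·(t - 1)^2·(t^2 + 1).
Factor degrees with multiplicity: 1 + 1 + 1 + 1 + 1 + 2 = 7.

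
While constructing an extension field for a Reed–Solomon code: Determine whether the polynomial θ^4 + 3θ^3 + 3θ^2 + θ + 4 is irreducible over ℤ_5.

Write h(θ) = θ^4 + 3θ^3 + 3θ^2 + θ + 4.
Check for roots in ℤ_5: h(0) = 4; h(1) = 2; h(2) = 3; h(3) = 1; h(4) = 4.
No roots, so no linear factors.
Degree-2 irreducible divisors: test the 10 monic irreducibles of degree 2 over GF(5).
None of them divide h (all give nonzero remainder).
No irreducible factor of degree ≤ 2 exists, so h is irreducible over GF(5).

Yes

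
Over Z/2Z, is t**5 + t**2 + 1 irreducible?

Write f(t) = t**5 + t**2 + 1.
Check for roots in Z/2Z: f(0) = 1; f(1) = 1.
No roots, so no linear factors.
Monic irreducibles of degree 2 over GF(2): t**2 + t + 1.
None of them divide f (all give nonzero remainder).
No irreducible factor of degree ≤ 2 exists, so f is irreducible over GF(2).

Yes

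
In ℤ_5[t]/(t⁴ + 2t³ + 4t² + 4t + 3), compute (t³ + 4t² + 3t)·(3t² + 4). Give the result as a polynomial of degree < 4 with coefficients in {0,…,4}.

Multiply in ℤ_5[t]: (t³ + 4t² + 3t)·(3t² + 4) = 3t⁵ + 2t⁴ + 3t³ + t² + 2t.
Reduce using t⁴ ≡ 3t³ + t² + t + 2 (mod t⁴ + 2t³ + 4t² + 4t + 3).
Reduced: 4t³ + 4t + 2.

4t^3 + 4t + 2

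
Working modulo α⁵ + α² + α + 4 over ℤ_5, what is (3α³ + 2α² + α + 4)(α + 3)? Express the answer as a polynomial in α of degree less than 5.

Multiply in ℤ_5[α]: (3α³ + 2α² + α + 4)·(α + 3) = 3α⁴ + α³ + 2α² + 2α + 2.
Reduced: 3α⁴ + α³ + 2α² + 2α + 2.

3α^4 + α^3 + 2α^2 + 2α + 2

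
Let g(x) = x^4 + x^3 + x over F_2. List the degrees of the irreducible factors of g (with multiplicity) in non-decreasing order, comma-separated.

1, 3

Roots in F_2: g(0) = 0 → root; g(1) = 1.
Linear factors from roots: (x).
Complete factorization: g(x) = (x)·(x^3 + x^2 + 1).
Factor degrees with multiplicity: 1 + 3 = 4.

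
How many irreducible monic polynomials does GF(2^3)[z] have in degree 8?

2096640

The number of monic irreducibles of degree 8 over GF(8) is (1/8)·Σ_{d∣8} μ(8/d) 8^d.
Divisors of 8: 1, 2, 4, 8; μ(8/d) for each: 0, 0, -1, 1.
Σ = − 8^4 + 8^8 = 16773120.
N = 16773120/8 = 2096640.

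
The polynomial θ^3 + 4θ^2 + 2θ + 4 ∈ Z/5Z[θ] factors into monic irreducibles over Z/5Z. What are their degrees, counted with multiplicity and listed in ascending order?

Write f(θ) = θ^3 + 4θ^2 + 2θ + 4.
Roots in Z/5Z: f(0) = 4; f(1) = 1; f(2) = 2; f(3) = 3; f(4) = 0 → root.
Linear factors from roots: (θ + 1).
Complete factorization: f(θ) = (θ + 1)·(θ^2 + 3θ + 4).
Factor degrees with multiplicity: 1 + 2 = 3.

1, 2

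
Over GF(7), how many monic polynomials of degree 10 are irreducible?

x^(7^10) − x is the product of all monic irreducibles of degree dividing 10; Möbius inversion gives N = (1/10) Σ μ(10/d)·7^d.
Divisors of 10: 1, 2, 5, 10; μ(10/d) for each: 1, -1, -1, 1.
Σ = 7^1 − 7^2 − 7^5 + 7^10 = 282458400.
N = 282458400/10 = 28245840.

28245840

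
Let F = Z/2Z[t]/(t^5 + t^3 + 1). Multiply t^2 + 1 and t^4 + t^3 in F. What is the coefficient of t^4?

Multiply in Z/2Z[t]: (t^2 + 1)·(t^4 + t^3) = t^6 + t^5 + t^4 + t^3.
Reduce using t^5 ≡ t^3 + 1 (mod t^5 + t^3 + 1).
Reduced: t + 1.

0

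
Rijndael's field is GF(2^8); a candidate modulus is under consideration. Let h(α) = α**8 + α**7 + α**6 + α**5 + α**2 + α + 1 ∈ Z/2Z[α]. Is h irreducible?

Check for roots in Z/2Z: h(0) = 1; h(1) = 1.
No roots, so no linear factors.
Monic irreducibles of degree 2 over GF(2): α**2 + α + 1.
None of them divide h (all give nonzero remainder).
Monic irreducibles of degree 3 over GF(2): α**3 + α + 1, α**3 + α**2 + 1.
None of them divide h (all give nonzero remainder).
Monic irreducibles of degree 4 over GF(2): α**4 + α + 1, α**4 + α**3 + 1, α**4 + α**3 + α**2 + α + 1.
None of them divide h (all give nonzero remainder).
No irreducible factor of degree ≤ 4 exists, so h is irreducible over GF(2).

Yes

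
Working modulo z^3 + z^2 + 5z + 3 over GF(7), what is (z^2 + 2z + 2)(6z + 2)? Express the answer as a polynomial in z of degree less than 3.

Multiply in GF(7)[z]: (z^2 + 2z + 2)·(6z + 2) = 6z^3 + 2z + 4.
Reduce using z^3 ≡ 6z^2 + 2z + 4 (mod z^3 + z^2 + 5z + 3).
Reduced: z^2.

z^2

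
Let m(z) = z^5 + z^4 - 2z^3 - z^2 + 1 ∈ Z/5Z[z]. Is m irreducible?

No

Check for roots in Z/5Z: m(0) = 1; m(1) = 0 → root; m(2) = 4; m(3) = 2; m(4) = 2.
m(1) = 0, so (z − 1) divides m(z); m is reducible.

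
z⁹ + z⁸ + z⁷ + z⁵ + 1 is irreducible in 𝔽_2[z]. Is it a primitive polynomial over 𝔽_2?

Write f(z) = z⁹ + z⁸ + z⁷ + z⁵ + 1.
|GF(2^9)^×| = 2^9 − 1 = 511. Prime factorization: 511 = 7·73.
f is primitive ⇔ z has order 511 in GF(2)[z]/(f), i.e. z^(511/q) ≠ 1 for each prime q | 511.
z^(73) mod f = 1
z^(7) mod f = z⁷.
Since z^(73) = 1, the order of z divides 73 < 511; not primitive.

No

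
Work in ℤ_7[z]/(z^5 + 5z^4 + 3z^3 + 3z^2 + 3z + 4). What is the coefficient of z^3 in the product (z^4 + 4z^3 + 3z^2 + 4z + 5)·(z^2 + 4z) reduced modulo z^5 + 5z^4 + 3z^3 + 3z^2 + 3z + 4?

Multiply in ℤ_7[z]: (z^4 + 4z^3 + 3z^2 + 4z + 5)·(z^2 + 4z) = z^6 + z^5 + 5z^4 + 2z^3 + 6z.
Reduce using z^5 ≡ 2z^4 + 4z^3 + 4z^2 + 4z + 3 (mod z^5 + 5z^4 + 3z^3 + 3z^2 + 3z + 4).
Reduced: z^4 + 4z^3 + 2z^2 + 2.

4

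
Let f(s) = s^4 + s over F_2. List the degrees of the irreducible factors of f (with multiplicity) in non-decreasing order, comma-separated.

1, 1, 2

Roots in F_2: f(0) = 0 → root; f(1) = 0 → root.
Linear factors from roots: (s), (s + 1).
Complete factorization: f(s) = (s)·(s + 1)·(s^2 + s + 1).
Factor degrees with multiplicity: 1 + 1 + 2 = 4.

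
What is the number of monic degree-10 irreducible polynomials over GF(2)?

99

By the necklace-counting formula, N_2(10) = (1/10) Σ_{d|10} μ(10/d)·2^d.
Divisors of 10: 1, 2, 5, 10; μ(10/d) for each: 1, -1, -1, 1.
Σ = 2^1 − 2^2 − 2^5 + 2^10 = 990.
N = 990/10 = 99.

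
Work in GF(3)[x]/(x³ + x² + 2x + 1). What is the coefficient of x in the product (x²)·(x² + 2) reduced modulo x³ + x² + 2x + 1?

1

Multiply in GF(3)[x]: (x²)·(x² + 2) = x⁴ + 2x².
Reduce using x³ ≡ 2x² + x + 2 (mod x³ + x² + 2x + 1).
Reduced: x² + x + 1.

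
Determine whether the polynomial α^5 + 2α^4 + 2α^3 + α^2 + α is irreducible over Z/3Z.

Write f(α) = α^5 + 2α^4 + 2α^3 + α^2 + α.
Check for roots in Z/3Z: f(0) = 0 → root; f(1) = 1; f(2) = 2.
f(0) = 0, so (α) divides f(α); f is reducible.

No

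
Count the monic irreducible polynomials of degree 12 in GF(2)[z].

x^(2^12) − x is the product of all monic irreducibles of degree dividing 12; Möbius inversion gives N = (1/12) Σ μ(12/d)·2^d.
Divisors of 12: 1, 2, 3, 4, 6, 12; μ(12/d) for each: 0, 1, 0, -1, -1, 1.
Σ = 2^2 − 2^4 − 2^6 + 2^12 = 4020.
N = 4020/12 = 335.

335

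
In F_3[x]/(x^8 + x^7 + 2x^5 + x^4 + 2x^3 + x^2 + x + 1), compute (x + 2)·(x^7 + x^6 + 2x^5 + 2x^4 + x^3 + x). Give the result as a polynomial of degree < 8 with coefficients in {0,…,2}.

2x^7 + x^6 + x^5 + x^4 + x + 2

Multiply in F_3[x]: (x + 2)·(x^7 + x^6 + 2x^5 + 2x^4 + x^3 + x) = x^8 + x^6 + 2x^4 + 2x^3 + x^2 + 2x.
Reduce using x^8 ≡ 2x^7 + x^5 + 2x^4 + x^3 + 2x^2 + 2x + 2 (mod x^8 + x^7 + 2x^5 + x^4 + 2x^3 + x^2 + x + 1).
Reduced: 2x^7 + x^6 + x^5 + x^4 + x + 2.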